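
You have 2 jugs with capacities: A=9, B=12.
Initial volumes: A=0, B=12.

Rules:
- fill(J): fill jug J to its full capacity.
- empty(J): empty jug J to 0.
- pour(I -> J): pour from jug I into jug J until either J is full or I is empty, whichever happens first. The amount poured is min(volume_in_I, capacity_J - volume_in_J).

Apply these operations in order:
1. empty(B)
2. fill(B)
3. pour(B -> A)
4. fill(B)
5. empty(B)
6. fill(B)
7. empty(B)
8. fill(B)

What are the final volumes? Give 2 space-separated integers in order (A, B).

Answer: 9 12

Derivation:
Step 1: empty(B) -> (A=0 B=0)
Step 2: fill(B) -> (A=0 B=12)
Step 3: pour(B -> A) -> (A=9 B=3)
Step 4: fill(B) -> (A=9 B=12)
Step 5: empty(B) -> (A=9 B=0)
Step 6: fill(B) -> (A=9 B=12)
Step 7: empty(B) -> (A=9 B=0)
Step 8: fill(B) -> (A=9 B=12)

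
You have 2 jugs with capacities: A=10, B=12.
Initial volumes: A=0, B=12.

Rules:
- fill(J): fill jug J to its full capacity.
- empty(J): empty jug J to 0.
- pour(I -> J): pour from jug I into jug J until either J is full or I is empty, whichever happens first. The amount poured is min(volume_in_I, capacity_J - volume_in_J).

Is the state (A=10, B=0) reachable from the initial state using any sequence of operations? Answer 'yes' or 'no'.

Answer: yes

Derivation:
BFS from (A=0, B=12):
  1. fill(A) -> (A=10 B=12)
  2. empty(B) -> (A=10 B=0)
Target reached → yes.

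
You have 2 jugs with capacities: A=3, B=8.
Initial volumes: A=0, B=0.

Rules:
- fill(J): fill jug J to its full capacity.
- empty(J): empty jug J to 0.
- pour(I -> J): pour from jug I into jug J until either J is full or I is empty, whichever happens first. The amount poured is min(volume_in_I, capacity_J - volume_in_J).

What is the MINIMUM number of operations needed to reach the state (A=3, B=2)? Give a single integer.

BFS from (A=0, B=0). One shortest path:
  1. fill(B) -> (A=0 B=8)
  2. pour(B -> A) -> (A=3 B=5)
  3. empty(A) -> (A=0 B=5)
  4. pour(B -> A) -> (A=3 B=2)
Reached target in 4 moves.

Answer: 4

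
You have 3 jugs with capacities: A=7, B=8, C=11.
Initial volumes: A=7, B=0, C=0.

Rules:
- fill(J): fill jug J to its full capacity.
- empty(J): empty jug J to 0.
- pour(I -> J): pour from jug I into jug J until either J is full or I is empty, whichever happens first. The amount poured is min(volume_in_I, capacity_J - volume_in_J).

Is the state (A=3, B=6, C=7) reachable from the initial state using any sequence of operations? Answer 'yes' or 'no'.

BFS explored all 444 reachable states.
Reachable set includes: (0,0,0), (0,0,1), (0,0,2), (0,0,3), (0,0,4), (0,0,5), (0,0,6), (0,0,7), (0,0,8), (0,0,9), (0,0,10), (0,0,11) ...
Target (A=3, B=6, C=7) not in reachable set → no.

Answer: no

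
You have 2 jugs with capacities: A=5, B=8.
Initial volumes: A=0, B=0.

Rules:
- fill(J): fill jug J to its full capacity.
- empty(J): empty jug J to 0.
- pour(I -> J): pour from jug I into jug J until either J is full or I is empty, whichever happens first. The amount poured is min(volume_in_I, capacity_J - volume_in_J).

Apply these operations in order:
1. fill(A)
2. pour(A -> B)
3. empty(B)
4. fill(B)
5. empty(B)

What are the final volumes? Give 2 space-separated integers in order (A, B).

Step 1: fill(A) -> (A=5 B=0)
Step 2: pour(A -> B) -> (A=0 B=5)
Step 3: empty(B) -> (A=0 B=0)
Step 4: fill(B) -> (A=0 B=8)
Step 5: empty(B) -> (A=0 B=0)

Answer: 0 0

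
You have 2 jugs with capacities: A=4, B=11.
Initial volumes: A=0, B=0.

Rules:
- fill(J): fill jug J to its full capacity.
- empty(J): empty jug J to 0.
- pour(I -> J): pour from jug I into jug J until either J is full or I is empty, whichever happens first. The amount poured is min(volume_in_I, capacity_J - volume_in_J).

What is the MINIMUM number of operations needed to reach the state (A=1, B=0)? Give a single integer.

Answer: 7

Derivation:
BFS from (A=0, B=0). One shortest path:
  1. fill(A) -> (A=4 B=0)
  2. pour(A -> B) -> (A=0 B=4)
  3. fill(A) -> (A=4 B=4)
  4. pour(A -> B) -> (A=0 B=8)
  5. fill(A) -> (A=4 B=8)
  6. pour(A -> B) -> (A=1 B=11)
  7. empty(B) -> (A=1 B=0)
Reached target in 7 moves.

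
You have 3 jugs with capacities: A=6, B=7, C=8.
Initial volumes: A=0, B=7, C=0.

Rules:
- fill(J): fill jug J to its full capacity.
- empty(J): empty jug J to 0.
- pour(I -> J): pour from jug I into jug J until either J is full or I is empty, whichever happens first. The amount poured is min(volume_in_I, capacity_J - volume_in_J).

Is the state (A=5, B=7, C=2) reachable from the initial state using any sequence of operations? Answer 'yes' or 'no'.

BFS from (A=0, B=7, C=0):
  1. pour(B -> C) -> (A=0 B=0 C=7)
  2. fill(B) -> (A=0 B=7 C=7)
  3. pour(B -> A) -> (A=6 B=1 C=7)
  4. pour(A -> C) -> (A=5 B=1 C=8)
  5. pour(C -> B) -> (A=5 B=7 C=2)
Target reached → yes.

Answer: yes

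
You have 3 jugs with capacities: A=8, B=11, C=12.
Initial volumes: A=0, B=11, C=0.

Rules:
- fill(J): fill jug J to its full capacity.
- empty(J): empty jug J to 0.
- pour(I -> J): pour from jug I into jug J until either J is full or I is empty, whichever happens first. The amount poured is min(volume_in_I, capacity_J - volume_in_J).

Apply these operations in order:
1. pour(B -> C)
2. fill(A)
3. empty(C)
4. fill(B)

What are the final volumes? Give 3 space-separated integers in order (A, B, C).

Answer: 8 11 0

Derivation:
Step 1: pour(B -> C) -> (A=0 B=0 C=11)
Step 2: fill(A) -> (A=8 B=0 C=11)
Step 3: empty(C) -> (A=8 B=0 C=0)
Step 4: fill(B) -> (A=8 B=11 C=0)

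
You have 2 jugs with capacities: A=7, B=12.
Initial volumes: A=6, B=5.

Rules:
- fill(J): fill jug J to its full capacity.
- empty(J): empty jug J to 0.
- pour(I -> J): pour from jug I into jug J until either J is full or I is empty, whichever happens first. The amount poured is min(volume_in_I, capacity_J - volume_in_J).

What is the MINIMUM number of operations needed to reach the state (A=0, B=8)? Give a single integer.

BFS from (A=6, B=5). One shortest path:
  1. empty(B) -> (A=6 B=0)
  2. pour(A -> B) -> (A=0 B=6)
  3. fill(A) -> (A=7 B=6)
  4. pour(A -> B) -> (A=1 B=12)
  5. empty(B) -> (A=1 B=0)
  6. pour(A -> B) -> (A=0 B=1)
  7. fill(A) -> (A=7 B=1)
  8. pour(A -> B) -> (A=0 B=8)
Reached target in 8 moves.

Answer: 8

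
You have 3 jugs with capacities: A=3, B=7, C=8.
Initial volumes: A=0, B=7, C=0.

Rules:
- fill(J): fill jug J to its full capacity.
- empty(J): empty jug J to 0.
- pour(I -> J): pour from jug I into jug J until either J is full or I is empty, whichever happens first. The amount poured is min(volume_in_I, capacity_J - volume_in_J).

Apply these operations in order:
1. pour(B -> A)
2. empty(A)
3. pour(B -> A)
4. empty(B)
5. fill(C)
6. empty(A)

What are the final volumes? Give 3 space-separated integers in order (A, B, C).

Step 1: pour(B -> A) -> (A=3 B=4 C=0)
Step 2: empty(A) -> (A=0 B=4 C=0)
Step 3: pour(B -> A) -> (A=3 B=1 C=0)
Step 4: empty(B) -> (A=3 B=0 C=0)
Step 5: fill(C) -> (A=3 B=0 C=8)
Step 6: empty(A) -> (A=0 B=0 C=8)

Answer: 0 0 8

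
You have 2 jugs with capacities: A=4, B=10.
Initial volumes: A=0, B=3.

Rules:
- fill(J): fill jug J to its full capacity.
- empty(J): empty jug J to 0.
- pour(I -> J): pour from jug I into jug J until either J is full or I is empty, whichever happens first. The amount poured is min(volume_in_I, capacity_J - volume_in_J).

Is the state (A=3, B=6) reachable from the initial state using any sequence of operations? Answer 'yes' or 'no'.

BFS explored all 28 reachable states.
Reachable set includes: (0,0), (0,1), (0,2), (0,3), (0,4), (0,5), (0,6), (0,7), (0,8), (0,9), (0,10), (1,0) ...
Target (A=3, B=6) not in reachable set → no.

Answer: no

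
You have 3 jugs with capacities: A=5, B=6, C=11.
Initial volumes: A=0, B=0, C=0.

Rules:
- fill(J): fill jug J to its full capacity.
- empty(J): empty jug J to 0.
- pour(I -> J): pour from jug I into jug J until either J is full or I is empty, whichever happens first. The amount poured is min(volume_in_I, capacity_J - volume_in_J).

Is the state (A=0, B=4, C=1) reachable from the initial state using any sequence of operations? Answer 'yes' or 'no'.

Answer: yes

Derivation:
BFS from (A=0, B=0, C=0):
  1. fill(C) -> (A=0 B=0 C=11)
  2. pour(C -> A) -> (A=5 B=0 C=6)
  3. pour(A -> B) -> (A=0 B=5 C=6)
  4. pour(C -> A) -> (A=5 B=5 C=1)
  5. pour(A -> B) -> (A=4 B=6 C=1)
  6. empty(B) -> (A=4 B=0 C=1)
  7. pour(A -> B) -> (A=0 B=4 C=1)
Target reached → yes.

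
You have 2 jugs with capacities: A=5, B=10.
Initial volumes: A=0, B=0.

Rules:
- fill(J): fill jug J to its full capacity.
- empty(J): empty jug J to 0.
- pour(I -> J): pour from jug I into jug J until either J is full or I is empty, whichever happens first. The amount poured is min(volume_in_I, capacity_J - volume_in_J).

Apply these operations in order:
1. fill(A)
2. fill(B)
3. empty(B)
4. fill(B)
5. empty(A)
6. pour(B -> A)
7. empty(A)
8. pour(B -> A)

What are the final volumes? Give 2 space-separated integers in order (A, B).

Step 1: fill(A) -> (A=5 B=0)
Step 2: fill(B) -> (A=5 B=10)
Step 3: empty(B) -> (A=5 B=0)
Step 4: fill(B) -> (A=5 B=10)
Step 5: empty(A) -> (A=0 B=10)
Step 6: pour(B -> A) -> (A=5 B=5)
Step 7: empty(A) -> (A=0 B=5)
Step 8: pour(B -> A) -> (A=5 B=0)

Answer: 5 0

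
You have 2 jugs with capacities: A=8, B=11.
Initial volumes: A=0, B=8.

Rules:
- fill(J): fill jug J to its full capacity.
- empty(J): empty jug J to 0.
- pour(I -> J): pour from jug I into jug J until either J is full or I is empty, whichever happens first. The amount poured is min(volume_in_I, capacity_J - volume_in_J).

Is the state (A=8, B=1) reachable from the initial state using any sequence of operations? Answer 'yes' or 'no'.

Answer: yes

Derivation:
BFS from (A=0, B=8):
  1. fill(B) -> (A=0 B=11)
  2. pour(B -> A) -> (A=8 B=3)
  3. empty(A) -> (A=0 B=3)
  4. pour(B -> A) -> (A=3 B=0)
  5. fill(B) -> (A=3 B=11)
  6. pour(B -> A) -> (A=8 B=6)
  7. empty(A) -> (A=0 B=6)
  8. pour(B -> A) -> (A=6 B=0)
  9. fill(B) -> (A=6 B=11)
  10. pour(B -> A) -> (A=8 B=9)
  11. empty(A) -> (A=0 B=9)
  12. pour(B -> A) -> (A=8 B=1)
Target reached → yes.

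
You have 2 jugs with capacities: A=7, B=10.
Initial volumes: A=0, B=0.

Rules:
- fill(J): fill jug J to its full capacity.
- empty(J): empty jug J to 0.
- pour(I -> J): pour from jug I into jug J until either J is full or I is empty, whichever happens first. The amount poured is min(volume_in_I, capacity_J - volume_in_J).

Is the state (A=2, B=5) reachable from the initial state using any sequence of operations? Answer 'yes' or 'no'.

Answer: no

Derivation:
BFS explored all 34 reachable states.
Reachable set includes: (0,0), (0,1), (0,2), (0,3), (0,4), (0,5), (0,6), (0,7), (0,8), (0,9), (0,10), (1,0) ...
Target (A=2, B=5) not in reachable set → no.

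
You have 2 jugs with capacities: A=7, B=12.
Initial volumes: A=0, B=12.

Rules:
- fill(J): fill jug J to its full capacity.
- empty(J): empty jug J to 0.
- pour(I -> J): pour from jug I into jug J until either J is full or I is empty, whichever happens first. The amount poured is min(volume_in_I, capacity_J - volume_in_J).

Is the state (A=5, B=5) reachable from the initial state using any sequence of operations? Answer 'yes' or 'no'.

BFS explored all 38 reachable states.
Reachable set includes: (0,0), (0,1), (0,2), (0,3), (0,4), (0,5), (0,6), (0,7), (0,8), (0,9), (0,10), (0,11) ...
Target (A=5, B=5) not in reachable set → no.

Answer: no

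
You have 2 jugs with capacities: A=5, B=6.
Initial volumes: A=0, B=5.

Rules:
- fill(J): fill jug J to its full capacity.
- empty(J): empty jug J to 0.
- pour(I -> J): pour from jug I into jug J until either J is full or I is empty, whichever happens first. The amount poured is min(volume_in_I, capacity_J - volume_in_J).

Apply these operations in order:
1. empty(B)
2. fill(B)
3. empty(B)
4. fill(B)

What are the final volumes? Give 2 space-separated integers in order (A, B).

Answer: 0 6

Derivation:
Step 1: empty(B) -> (A=0 B=0)
Step 2: fill(B) -> (A=0 B=6)
Step 3: empty(B) -> (A=0 B=0)
Step 4: fill(B) -> (A=0 B=6)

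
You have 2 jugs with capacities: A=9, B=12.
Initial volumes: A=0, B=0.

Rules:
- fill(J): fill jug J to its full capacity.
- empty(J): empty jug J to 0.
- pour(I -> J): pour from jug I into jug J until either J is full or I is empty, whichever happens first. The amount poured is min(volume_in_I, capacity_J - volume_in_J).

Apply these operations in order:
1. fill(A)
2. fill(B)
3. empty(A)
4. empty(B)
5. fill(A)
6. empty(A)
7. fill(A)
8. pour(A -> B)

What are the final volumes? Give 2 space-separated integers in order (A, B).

Answer: 0 9

Derivation:
Step 1: fill(A) -> (A=9 B=0)
Step 2: fill(B) -> (A=9 B=12)
Step 3: empty(A) -> (A=0 B=12)
Step 4: empty(B) -> (A=0 B=0)
Step 5: fill(A) -> (A=9 B=0)
Step 6: empty(A) -> (A=0 B=0)
Step 7: fill(A) -> (A=9 B=0)
Step 8: pour(A -> B) -> (A=0 B=9)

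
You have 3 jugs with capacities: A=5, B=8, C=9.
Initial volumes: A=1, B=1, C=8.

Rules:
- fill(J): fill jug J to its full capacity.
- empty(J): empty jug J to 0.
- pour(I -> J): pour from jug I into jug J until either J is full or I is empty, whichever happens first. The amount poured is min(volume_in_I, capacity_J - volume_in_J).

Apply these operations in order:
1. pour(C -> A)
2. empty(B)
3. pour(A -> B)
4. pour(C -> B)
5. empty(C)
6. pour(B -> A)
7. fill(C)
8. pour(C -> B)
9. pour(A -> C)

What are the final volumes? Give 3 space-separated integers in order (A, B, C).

Answer: 0 8 9

Derivation:
Step 1: pour(C -> A) -> (A=5 B=1 C=4)
Step 2: empty(B) -> (A=5 B=0 C=4)
Step 3: pour(A -> B) -> (A=0 B=5 C=4)
Step 4: pour(C -> B) -> (A=0 B=8 C=1)
Step 5: empty(C) -> (A=0 B=8 C=0)
Step 6: pour(B -> A) -> (A=5 B=3 C=0)
Step 7: fill(C) -> (A=5 B=3 C=9)
Step 8: pour(C -> B) -> (A=5 B=8 C=4)
Step 9: pour(A -> C) -> (A=0 B=8 C=9)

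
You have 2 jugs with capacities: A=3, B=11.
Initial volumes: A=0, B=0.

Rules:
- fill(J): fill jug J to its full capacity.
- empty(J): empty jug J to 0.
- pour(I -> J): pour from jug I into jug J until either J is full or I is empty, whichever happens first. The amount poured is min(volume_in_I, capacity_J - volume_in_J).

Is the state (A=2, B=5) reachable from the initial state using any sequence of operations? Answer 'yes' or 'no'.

Answer: no

Derivation:
BFS explored all 28 reachable states.
Reachable set includes: (0,0), (0,1), (0,2), (0,3), (0,4), (0,5), (0,6), (0,7), (0,8), (0,9), (0,10), (0,11) ...
Target (A=2, B=5) not in reachable set → no.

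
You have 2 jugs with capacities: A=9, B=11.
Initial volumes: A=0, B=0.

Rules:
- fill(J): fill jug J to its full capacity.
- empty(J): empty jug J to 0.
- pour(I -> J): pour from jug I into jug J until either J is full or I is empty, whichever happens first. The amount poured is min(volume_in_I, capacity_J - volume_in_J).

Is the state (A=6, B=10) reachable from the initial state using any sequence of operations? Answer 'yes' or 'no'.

BFS explored all 40 reachable states.
Reachable set includes: (0,0), (0,1), (0,2), (0,3), (0,4), (0,5), (0,6), (0,7), (0,8), (0,9), (0,10), (0,11) ...
Target (A=6, B=10) not in reachable set → no.

Answer: no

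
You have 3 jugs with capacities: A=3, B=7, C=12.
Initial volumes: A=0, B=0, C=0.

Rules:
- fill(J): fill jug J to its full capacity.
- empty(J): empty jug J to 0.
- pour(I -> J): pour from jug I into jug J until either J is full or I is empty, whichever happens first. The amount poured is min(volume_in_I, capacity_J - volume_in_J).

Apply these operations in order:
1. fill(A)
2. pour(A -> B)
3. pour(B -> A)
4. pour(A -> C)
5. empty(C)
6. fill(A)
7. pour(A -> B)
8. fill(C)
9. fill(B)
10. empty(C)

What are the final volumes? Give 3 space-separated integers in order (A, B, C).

Step 1: fill(A) -> (A=3 B=0 C=0)
Step 2: pour(A -> B) -> (A=0 B=3 C=0)
Step 3: pour(B -> A) -> (A=3 B=0 C=0)
Step 4: pour(A -> C) -> (A=0 B=0 C=3)
Step 5: empty(C) -> (A=0 B=0 C=0)
Step 6: fill(A) -> (A=3 B=0 C=0)
Step 7: pour(A -> B) -> (A=0 B=3 C=0)
Step 8: fill(C) -> (A=0 B=3 C=12)
Step 9: fill(B) -> (A=0 B=7 C=12)
Step 10: empty(C) -> (A=0 B=7 C=0)

Answer: 0 7 0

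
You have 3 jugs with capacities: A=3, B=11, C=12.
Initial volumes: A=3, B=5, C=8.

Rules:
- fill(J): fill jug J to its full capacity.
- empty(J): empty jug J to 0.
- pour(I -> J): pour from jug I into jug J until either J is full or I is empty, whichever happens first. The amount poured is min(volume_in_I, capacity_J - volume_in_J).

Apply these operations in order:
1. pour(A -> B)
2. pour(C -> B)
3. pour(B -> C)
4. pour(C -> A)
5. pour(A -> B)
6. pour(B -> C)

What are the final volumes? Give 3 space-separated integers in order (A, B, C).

Step 1: pour(A -> B) -> (A=0 B=8 C=8)
Step 2: pour(C -> B) -> (A=0 B=11 C=5)
Step 3: pour(B -> C) -> (A=0 B=4 C=12)
Step 4: pour(C -> A) -> (A=3 B=4 C=9)
Step 5: pour(A -> B) -> (A=0 B=7 C=9)
Step 6: pour(B -> C) -> (A=0 B=4 C=12)

Answer: 0 4 12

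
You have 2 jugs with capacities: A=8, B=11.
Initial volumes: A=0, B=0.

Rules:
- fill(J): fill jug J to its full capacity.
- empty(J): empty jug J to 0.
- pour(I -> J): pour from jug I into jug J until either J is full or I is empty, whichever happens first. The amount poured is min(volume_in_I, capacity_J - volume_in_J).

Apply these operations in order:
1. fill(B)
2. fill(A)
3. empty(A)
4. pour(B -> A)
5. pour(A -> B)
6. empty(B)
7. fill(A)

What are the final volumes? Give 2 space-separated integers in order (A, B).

Answer: 8 0

Derivation:
Step 1: fill(B) -> (A=0 B=11)
Step 2: fill(A) -> (A=8 B=11)
Step 3: empty(A) -> (A=0 B=11)
Step 4: pour(B -> A) -> (A=8 B=3)
Step 5: pour(A -> B) -> (A=0 B=11)
Step 6: empty(B) -> (A=0 B=0)
Step 7: fill(A) -> (A=8 B=0)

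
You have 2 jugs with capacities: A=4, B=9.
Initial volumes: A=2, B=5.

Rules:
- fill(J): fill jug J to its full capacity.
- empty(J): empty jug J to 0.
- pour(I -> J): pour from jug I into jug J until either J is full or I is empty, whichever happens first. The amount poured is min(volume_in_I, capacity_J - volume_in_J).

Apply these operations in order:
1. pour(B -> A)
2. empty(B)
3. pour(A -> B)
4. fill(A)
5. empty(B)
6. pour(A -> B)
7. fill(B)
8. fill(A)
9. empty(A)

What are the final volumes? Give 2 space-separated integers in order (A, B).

Step 1: pour(B -> A) -> (A=4 B=3)
Step 2: empty(B) -> (A=4 B=0)
Step 3: pour(A -> B) -> (A=0 B=4)
Step 4: fill(A) -> (A=4 B=4)
Step 5: empty(B) -> (A=4 B=0)
Step 6: pour(A -> B) -> (A=0 B=4)
Step 7: fill(B) -> (A=0 B=9)
Step 8: fill(A) -> (A=4 B=9)
Step 9: empty(A) -> (A=0 B=9)

Answer: 0 9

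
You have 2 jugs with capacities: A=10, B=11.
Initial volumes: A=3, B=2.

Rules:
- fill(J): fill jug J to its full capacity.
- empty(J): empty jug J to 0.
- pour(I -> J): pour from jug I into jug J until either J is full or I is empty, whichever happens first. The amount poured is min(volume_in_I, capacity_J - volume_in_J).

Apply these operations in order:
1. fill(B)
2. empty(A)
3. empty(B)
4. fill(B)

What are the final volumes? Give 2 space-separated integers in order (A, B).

Step 1: fill(B) -> (A=3 B=11)
Step 2: empty(A) -> (A=0 B=11)
Step 3: empty(B) -> (A=0 B=0)
Step 4: fill(B) -> (A=0 B=11)

Answer: 0 11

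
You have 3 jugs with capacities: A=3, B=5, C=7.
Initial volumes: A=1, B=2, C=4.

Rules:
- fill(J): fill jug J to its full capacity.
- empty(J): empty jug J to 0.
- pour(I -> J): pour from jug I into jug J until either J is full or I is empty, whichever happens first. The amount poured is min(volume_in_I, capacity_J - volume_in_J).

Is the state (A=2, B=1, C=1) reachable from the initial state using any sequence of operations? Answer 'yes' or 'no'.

Answer: no

Derivation:
BFS explored all 145 reachable states.
Reachable set includes: (0,0,0), (0,0,1), (0,0,2), (0,0,3), (0,0,4), (0,0,5), (0,0,6), (0,0,7), (0,1,0), (0,1,1), (0,1,2), (0,1,3) ...
Target (A=2, B=1, C=1) not in reachable set → no.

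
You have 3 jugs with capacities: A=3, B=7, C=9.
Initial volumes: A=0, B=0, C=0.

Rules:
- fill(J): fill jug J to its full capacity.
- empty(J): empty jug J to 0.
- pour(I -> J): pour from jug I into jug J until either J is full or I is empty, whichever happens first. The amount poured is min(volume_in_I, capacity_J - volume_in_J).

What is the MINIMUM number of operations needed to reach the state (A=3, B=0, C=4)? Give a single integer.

Answer: 3

Derivation:
BFS from (A=0, B=0, C=0). One shortest path:
  1. fill(B) -> (A=0 B=7 C=0)
  2. pour(B -> A) -> (A=3 B=4 C=0)
  3. pour(B -> C) -> (A=3 B=0 C=4)
Reached target in 3 moves.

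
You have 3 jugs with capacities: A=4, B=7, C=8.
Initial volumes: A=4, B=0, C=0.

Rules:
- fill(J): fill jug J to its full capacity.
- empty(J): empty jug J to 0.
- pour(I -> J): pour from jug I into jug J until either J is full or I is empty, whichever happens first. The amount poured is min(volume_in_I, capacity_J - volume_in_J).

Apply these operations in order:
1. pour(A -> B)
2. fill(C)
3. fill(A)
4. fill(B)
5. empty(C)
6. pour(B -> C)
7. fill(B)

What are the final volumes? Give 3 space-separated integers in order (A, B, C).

Step 1: pour(A -> B) -> (A=0 B=4 C=0)
Step 2: fill(C) -> (A=0 B=4 C=8)
Step 3: fill(A) -> (A=4 B=4 C=8)
Step 4: fill(B) -> (A=4 B=7 C=8)
Step 5: empty(C) -> (A=4 B=7 C=0)
Step 6: pour(B -> C) -> (A=4 B=0 C=7)
Step 7: fill(B) -> (A=4 B=7 C=7)

Answer: 4 7 7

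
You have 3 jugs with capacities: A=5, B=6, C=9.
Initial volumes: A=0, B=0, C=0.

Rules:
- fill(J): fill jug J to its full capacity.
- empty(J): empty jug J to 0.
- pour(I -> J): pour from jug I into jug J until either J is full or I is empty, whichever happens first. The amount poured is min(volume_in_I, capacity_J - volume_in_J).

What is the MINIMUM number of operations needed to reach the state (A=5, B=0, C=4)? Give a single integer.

Answer: 2

Derivation:
BFS from (A=0, B=0, C=0). One shortest path:
  1. fill(C) -> (A=0 B=0 C=9)
  2. pour(C -> A) -> (A=5 B=0 C=4)
Reached target in 2 moves.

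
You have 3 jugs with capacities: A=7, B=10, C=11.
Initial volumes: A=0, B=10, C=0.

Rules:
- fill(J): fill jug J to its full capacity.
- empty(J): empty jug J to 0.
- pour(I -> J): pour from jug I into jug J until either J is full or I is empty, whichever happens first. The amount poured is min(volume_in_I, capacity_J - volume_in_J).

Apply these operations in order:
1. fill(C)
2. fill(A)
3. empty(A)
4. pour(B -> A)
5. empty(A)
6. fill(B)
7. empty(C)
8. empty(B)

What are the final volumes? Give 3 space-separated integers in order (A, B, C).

Step 1: fill(C) -> (A=0 B=10 C=11)
Step 2: fill(A) -> (A=7 B=10 C=11)
Step 3: empty(A) -> (A=0 B=10 C=11)
Step 4: pour(B -> A) -> (A=7 B=3 C=11)
Step 5: empty(A) -> (A=0 B=3 C=11)
Step 6: fill(B) -> (A=0 B=10 C=11)
Step 7: empty(C) -> (A=0 B=10 C=0)
Step 8: empty(B) -> (A=0 B=0 C=0)

Answer: 0 0 0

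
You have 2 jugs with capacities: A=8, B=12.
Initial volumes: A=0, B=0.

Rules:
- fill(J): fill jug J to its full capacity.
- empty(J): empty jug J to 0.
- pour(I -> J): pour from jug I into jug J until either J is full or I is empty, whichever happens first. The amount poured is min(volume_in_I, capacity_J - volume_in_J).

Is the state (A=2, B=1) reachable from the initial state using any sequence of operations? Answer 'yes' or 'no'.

Answer: no

Derivation:
BFS explored all 10 reachable states.
Reachable set includes: (0,0), (0,4), (0,8), (0,12), (4,0), (4,12), (8,0), (8,4), (8,8), (8,12)
Target (A=2, B=1) not in reachable set → no.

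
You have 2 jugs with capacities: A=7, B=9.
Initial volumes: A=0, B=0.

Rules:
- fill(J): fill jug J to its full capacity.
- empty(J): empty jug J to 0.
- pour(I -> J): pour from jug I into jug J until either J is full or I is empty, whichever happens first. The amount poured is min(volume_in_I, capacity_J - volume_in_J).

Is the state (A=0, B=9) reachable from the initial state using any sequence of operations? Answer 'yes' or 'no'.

BFS from (A=0, B=0):
  1. fill(B) -> (A=0 B=9)
Target reached → yes.

Answer: yes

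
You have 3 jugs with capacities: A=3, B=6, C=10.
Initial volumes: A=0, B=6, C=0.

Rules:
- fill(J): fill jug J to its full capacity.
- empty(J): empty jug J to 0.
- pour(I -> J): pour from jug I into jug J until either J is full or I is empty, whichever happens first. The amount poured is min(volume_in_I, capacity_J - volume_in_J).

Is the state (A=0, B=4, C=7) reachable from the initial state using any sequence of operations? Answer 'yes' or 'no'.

Answer: yes

Derivation:
BFS from (A=0, B=6, C=0):
  1. empty(B) -> (A=0 B=0 C=0)
  2. fill(C) -> (A=0 B=0 C=10)
  3. pour(C -> B) -> (A=0 B=6 C=4)
  4. empty(B) -> (A=0 B=0 C=4)
  5. pour(C -> B) -> (A=0 B=4 C=0)
  6. fill(C) -> (A=0 B=4 C=10)
  7. pour(C -> A) -> (A=3 B=4 C=7)
  8. empty(A) -> (A=0 B=4 C=7)
Target reached → yes.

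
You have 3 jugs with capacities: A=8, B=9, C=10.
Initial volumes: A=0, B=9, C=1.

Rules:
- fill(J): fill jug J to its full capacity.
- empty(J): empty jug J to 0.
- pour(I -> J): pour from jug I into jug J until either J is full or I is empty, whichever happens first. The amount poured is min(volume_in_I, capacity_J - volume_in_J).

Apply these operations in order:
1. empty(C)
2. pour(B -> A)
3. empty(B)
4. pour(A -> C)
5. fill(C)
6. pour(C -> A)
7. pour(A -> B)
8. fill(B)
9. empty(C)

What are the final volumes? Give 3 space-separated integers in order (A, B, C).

Step 1: empty(C) -> (A=0 B=9 C=0)
Step 2: pour(B -> A) -> (A=8 B=1 C=0)
Step 3: empty(B) -> (A=8 B=0 C=0)
Step 4: pour(A -> C) -> (A=0 B=0 C=8)
Step 5: fill(C) -> (A=0 B=0 C=10)
Step 6: pour(C -> A) -> (A=8 B=0 C=2)
Step 7: pour(A -> B) -> (A=0 B=8 C=2)
Step 8: fill(B) -> (A=0 B=9 C=2)
Step 9: empty(C) -> (A=0 B=9 C=0)

Answer: 0 9 0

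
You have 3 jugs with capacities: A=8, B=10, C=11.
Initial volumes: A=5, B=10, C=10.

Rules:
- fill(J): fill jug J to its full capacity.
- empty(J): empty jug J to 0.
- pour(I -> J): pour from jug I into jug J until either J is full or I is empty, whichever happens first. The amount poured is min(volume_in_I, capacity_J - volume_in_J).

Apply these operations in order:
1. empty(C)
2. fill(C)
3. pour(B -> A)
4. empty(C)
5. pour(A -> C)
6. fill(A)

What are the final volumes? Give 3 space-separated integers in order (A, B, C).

Step 1: empty(C) -> (A=5 B=10 C=0)
Step 2: fill(C) -> (A=5 B=10 C=11)
Step 3: pour(B -> A) -> (A=8 B=7 C=11)
Step 4: empty(C) -> (A=8 B=7 C=0)
Step 5: pour(A -> C) -> (A=0 B=7 C=8)
Step 6: fill(A) -> (A=8 B=7 C=8)

Answer: 8 7 8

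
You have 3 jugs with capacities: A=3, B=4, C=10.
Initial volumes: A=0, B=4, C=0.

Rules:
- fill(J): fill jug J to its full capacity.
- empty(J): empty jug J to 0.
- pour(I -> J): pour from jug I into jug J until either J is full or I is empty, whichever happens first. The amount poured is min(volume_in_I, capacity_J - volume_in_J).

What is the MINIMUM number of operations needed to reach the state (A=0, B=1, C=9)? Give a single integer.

BFS from (A=0, B=4, C=0). One shortest path:
  1. empty(B) -> (A=0 B=0 C=0)
  2. fill(C) -> (A=0 B=0 C=10)
  3. pour(C -> B) -> (A=0 B=4 C=6)
  4. pour(B -> A) -> (A=3 B=1 C=6)
  5. pour(A -> C) -> (A=0 B=1 C=9)
Reached target in 5 moves.

Answer: 5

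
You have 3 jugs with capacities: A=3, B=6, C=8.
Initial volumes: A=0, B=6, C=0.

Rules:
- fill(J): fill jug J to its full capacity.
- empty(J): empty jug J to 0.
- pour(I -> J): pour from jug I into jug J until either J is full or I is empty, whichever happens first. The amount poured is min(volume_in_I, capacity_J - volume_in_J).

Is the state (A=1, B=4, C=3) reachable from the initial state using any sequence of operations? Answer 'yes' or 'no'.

Answer: no

Derivation:
BFS explored all 182 reachable states.
Reachable set includes: (0,0,0), (0,0,1), (0,0,2), (0,0,3), (0,0,4), (0,0,5), (0,0,6), (0,0,7), (0,0,8), (0,1,0), (0,1,1), (0,1,2) ...
Target (A=1, B=4, C=3) not in reachable set → no.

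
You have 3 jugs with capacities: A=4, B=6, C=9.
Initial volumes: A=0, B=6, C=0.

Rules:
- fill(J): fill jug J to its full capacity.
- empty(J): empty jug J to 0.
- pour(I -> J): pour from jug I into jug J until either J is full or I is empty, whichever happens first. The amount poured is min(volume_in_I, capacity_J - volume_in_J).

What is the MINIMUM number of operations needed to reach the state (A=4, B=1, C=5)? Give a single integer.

BFS from (A=0, B=6, C=0). One shortest path:
  1. fill(A) -> (A=4 B=6 C=0)
  2. pour(A -> C) -> (A=0 B=6 C=4)
  3. pour(B -> C) -> (A=0 B=1 C=9)
  4. pour(C -> A) -> (A=4 B=1 C=5)
Reached target in 4 moves.

Answer: 4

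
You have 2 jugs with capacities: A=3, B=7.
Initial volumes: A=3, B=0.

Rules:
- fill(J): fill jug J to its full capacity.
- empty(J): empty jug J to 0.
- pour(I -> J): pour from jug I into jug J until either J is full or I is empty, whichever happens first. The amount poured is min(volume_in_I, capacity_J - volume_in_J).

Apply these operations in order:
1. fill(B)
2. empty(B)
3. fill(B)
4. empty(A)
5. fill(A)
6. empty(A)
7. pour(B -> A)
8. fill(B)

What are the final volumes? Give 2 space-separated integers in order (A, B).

Step 1: fill(B) -> (A=3 B=7)
Step 2: empty(B) -> (A=3 B=0)
Step 3: fill(B) -> (A=3 B=7)
Step 4: empty(A) -> (A=0 B=7)
Step 5: fill(A) -> (A=3 B=7)
Step 6: empty(A) -> (A=0 B=7)
Step 7: pour(B -> A) -> (A=3 B=4)
Step 8: fill(B) -> (A=3 B=7)

Answer: 3 7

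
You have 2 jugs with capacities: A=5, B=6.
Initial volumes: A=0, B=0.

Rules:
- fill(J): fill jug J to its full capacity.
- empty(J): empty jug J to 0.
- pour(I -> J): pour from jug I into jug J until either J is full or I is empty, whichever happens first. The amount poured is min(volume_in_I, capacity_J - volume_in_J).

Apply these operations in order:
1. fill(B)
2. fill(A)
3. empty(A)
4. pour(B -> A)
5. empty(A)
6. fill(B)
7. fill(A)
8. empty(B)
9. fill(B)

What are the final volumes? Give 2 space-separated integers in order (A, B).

Answer: 5 6

Derivation:
Step 1: fill(B) -> (A=0 B=6)
Step 2: fill(A) -> (A=5 B=6)
Step 3: empty(A) -> (A=0 B=6)
Step 4: pour(B -> A) -> (A=5 B=1)
Step 5: empty(A) -> (A=0 B=1)
Step 6: fill(B) -> (A=0 B=6)
Step 7: fill(A) -> (A=5 B=6)
Step 8: empty(B) -> (A=5 B=0)
Step 9: fill(B) -> (A=5 B=6)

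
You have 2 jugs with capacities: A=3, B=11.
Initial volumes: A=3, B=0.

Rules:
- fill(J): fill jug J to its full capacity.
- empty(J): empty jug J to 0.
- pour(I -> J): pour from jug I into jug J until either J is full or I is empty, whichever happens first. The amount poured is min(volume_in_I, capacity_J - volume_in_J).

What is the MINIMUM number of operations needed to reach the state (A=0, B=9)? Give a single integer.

BFS from (A=3, B=0). One shortest path:
  1. pour(A -> B) -> (A=0 B=3)
  2. fill(A) -> (A=3 B=3)
  3. pour(A -> B) -> (A=0 B=6)
  4. fill(A) -> (A=3 B=6)
  5. pour(A -> B) -> (A=0 B=9)
Reached target in 5 moves.

Answer: 5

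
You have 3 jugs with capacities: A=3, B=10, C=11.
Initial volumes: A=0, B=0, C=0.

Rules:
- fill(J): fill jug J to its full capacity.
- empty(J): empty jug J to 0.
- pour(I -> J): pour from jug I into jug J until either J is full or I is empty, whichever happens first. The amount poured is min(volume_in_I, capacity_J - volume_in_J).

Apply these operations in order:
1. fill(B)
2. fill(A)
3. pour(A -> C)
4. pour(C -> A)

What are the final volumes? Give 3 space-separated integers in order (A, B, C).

Step 1: fill(B) -> (A=0 B=10 C=0)
Step 2: fill(A) -> (A=3 B=10 C=0)
Step 3: pour(A -> C) -> (A=0 B=10 C=3)
Step 4: pour(C -> A) -> (A=3 B=10 C=0)

Answer: 3 10 0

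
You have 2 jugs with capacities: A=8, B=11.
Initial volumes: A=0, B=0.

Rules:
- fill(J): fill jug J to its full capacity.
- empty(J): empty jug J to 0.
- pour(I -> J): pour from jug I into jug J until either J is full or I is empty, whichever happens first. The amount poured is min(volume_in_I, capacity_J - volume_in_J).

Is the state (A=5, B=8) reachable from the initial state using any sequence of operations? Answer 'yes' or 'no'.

Answer: no

Derivation:
BFS explored all 38 reachable states.
Reachable set includes: (0,0), (0,1), (0,2), (0,3), (0,4), (0,5), (0,6), (0,7), (0,8), (0,9), (0,10), (0,11) ...
Target (A=5, B=8) not in reachable set → no.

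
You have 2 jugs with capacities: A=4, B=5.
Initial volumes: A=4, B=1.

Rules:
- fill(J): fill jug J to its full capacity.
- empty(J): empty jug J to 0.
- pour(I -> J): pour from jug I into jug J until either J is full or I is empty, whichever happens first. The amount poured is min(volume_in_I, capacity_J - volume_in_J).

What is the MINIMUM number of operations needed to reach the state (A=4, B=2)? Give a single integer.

BFS from (A=4, B=1). One shortest path:
  1. empty(A) -> (A=0 B=1)
  2. pour(B -> A) -> (A=1 B=0)
  3. fill(B) -> (A=1 B=5)
  4. pour(B -> A) -> (A=4 B=2)
Reached target in 4 moves.

Answer: 4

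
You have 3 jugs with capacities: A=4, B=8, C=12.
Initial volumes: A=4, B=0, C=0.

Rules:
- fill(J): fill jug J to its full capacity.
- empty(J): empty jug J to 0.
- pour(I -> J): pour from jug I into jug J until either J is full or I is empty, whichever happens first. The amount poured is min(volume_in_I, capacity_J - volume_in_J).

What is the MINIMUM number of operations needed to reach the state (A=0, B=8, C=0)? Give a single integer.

BFS from (A=4, B=0, C=0). One shortest path:
  1. empty(A) -> (A=0 B=0 C=0)
  2. fill(B) -> (A=0 B=8 C=0)
Reached target in 2 moves.

Answer: 2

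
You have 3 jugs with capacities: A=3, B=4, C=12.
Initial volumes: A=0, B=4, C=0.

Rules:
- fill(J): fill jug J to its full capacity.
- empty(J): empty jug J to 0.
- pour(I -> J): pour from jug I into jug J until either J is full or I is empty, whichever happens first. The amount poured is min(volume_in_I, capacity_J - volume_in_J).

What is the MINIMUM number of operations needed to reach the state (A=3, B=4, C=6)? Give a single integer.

BFS from (A=0, B=4, C=0). One shortest path:
  1. fill(C) -> (A=0 B=4 C=12)
  2. pour(C -> A) -> (A=3 B=4 C=9)
  3. empty(A) -> (A=0 B=4 C=9)
  4. pour(C -> A) -> (A=3 B=4 C=6)
Reached target in 4 moves.

Answer: 4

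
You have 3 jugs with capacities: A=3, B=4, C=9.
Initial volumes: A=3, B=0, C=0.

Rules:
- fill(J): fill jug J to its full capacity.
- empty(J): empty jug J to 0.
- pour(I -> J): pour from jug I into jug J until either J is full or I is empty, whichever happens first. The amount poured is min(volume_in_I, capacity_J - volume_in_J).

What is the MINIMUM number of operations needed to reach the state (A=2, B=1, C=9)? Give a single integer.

BFS from (A=3, B=0, C=0). One shortest path:
  1. fill(C) -> (A=3 B=0 C=9)
  2. pour(A -> B) -> (A=0 B=3 C=9)
  3. pour(C -> A) -> (A=3 B=3 C=6)
  4. pour(A -> B) -> (A=2 B=4 C=6)
  5. pour(B -> C) -> (A=2 B=1 C=9)
Reached target in 5 moves.

Answer: 5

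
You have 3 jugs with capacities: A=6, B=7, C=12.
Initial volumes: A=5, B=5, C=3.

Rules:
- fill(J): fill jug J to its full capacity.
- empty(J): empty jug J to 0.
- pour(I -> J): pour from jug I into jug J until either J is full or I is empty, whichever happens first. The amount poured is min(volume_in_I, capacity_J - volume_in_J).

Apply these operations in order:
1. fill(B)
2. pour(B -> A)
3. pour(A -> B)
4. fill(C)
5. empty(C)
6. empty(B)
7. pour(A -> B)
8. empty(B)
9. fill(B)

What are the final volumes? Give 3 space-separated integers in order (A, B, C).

Answer: 0 7 0

Derivation:
Step 1: fill(B) -> (A=5 B=7 C=3)
Step 2: pour(B -> A) -> (A=6 B=6 C=3)
Step 3: pour(A -> B) -> (A=5 B=7 C=3)
Step 4: fill(C) -> (A=5 B=7 C=12)
Step 5: empty(C) -> (A=5 B=7 C=0)
Step 6: empty(B) -> (A=5 B=0 C=0)
Step 7: pour(A -> B) -> (A=0 B=5 C=0)
Step 8: empty(B) -> (A=0 B=0 C=0)
Step 9: fill(B) -> (A=0 B=7 C=0)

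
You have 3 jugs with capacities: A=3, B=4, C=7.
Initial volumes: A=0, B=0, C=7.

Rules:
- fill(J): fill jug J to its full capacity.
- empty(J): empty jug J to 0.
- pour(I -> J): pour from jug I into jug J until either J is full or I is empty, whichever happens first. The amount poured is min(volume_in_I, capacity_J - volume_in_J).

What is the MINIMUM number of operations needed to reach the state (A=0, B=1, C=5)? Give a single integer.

Answer: 7

Derivation:
BFS from (A=0, B=0, C=7). One shortest path:
  1. fill(A) -> (A=3 B=0 C=7)
  2. pour(A -> B) -> (A=0 B=3 C=7)
  3. pour(C -> B) -> (A=0 B=4 C=6)
  4. empty(B) -> (A=0 B=0 C=6)
  5. pour(C -> B) -> (A=0 B=4 C=2)
  6. pour(B -> A) -> (A=3 B=1 C=2)
  7. pour(A -> C) -> (A=0 B=1 C=5)
Reached target in 7 moves.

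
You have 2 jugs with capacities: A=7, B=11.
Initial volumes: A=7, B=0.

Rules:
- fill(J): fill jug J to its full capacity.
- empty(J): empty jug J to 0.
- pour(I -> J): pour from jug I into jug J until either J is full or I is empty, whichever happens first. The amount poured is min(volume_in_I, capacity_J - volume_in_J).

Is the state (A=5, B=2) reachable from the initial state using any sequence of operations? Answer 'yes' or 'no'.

Answer: no

Derivation:
BFS explored all 36 reachable states.
Reachable set includes: (0,0), (0,1), (0,2), (0,3), (0,4), (0,5), (0,6), (0,7), (0,8), (0,9), (0,10), (0,11) ...
Target (A=5, B=2) not in reachable set → no.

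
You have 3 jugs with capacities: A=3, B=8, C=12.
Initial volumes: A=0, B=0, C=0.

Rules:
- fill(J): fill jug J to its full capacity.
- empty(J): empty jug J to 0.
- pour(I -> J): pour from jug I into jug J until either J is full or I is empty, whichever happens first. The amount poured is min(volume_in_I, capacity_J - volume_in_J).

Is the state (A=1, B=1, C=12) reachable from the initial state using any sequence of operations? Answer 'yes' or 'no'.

Answer: yes

Derivation:
BFS from (A=0, B=0, C=0):
  1. fill(A) -> (A=3 B=0 C=0)
  2. fill(B) -> (A=3 B=8 C=0)
  3. pour(B -> C) -> (A=3 B=0 C=8)
  4. pour(A -> B) -> (A=0 B=3 C=8)
  5. fill(A) -> (A=3 B=3 C=8)
  6. pour(A -> B) -> (A=0 B=6 C=8)
  7. pour(C -> A) -> (A=3 B=6 C=5)
  8. pour(A -> B) -> (A=1 B=8 C=5)
  9. pour(B -> C) -> (A=1 B=1 C=12)
Target reached → yes.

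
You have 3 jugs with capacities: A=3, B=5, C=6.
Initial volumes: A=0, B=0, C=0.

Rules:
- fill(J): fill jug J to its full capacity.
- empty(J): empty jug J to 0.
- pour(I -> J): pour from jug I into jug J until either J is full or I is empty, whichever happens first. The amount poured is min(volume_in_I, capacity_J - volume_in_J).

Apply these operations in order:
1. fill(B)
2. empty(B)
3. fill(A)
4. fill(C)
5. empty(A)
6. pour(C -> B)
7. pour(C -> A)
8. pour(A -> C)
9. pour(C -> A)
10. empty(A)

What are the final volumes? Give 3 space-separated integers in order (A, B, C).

Answer: 0 5 0

Derivation:
Step 1: fill(B) -> (A=0 B=5 C=0)
Step 2: empty(B) -> (A=0 B=0 C=0)
Step 3: fill(A) -> (A=3 B=0 C=0)
Step 4: fill(C) -> (A=3 B=0 C=6)
Step 5: empty(A) -> (A=0 B=0 C=6)
Step 6: pour(C -> B) -> (A=0 B=5 C=1)
Step 7: pour(C -> A) -> (A=1 B=5 C=0)
Step 8: pour(A -> C) -> (A=0 B=5 C=1)
Step 9: pour(C -> A) -> (A=1 B=5 C=0)
Step 10: empty(A) -> (A=0 B=5 C=0)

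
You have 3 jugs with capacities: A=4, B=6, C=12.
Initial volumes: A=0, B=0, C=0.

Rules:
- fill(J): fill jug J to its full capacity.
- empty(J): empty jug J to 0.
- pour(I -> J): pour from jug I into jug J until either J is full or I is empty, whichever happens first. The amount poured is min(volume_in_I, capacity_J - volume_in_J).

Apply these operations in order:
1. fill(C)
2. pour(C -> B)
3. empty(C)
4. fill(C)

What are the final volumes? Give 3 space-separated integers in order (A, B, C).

Answer: 0 6 12

Derivation:
Step 1: fill(C) -> (A=0 B=0 C=12)
Step 2: pour(C -> B) -> (A=0 B=6 C=6)
Step 3: empty(C) -> (A=0 B=6 C=0)
Step 4: fill(C) -> (A=0 B=6 C=12)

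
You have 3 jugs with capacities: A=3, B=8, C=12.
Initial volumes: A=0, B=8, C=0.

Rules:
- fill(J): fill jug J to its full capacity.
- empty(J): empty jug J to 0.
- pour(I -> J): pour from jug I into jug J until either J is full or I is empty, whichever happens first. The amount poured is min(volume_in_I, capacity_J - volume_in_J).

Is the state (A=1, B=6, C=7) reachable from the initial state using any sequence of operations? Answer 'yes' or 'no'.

Answer: no

Derivation:
BFS explored all 314 reachable states.
Reachable set includes: (0,0,0), (0,0,1), (0,0,2), (0,0,3), (0,0,4), (0,0,5), (0,0,6), (0,0,7), (0,0,8), (0,0,9), (0,0,10), (0,0,11) ...
Target (A=1, B=6, C=7) not in reachable set → no.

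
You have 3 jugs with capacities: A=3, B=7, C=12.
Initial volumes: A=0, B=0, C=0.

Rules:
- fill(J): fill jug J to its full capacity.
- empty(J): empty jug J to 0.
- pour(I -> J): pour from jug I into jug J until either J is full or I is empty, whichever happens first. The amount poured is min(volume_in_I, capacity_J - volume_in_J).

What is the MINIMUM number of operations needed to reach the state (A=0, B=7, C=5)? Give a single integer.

BFS from (A=0, B=0, C=0). One shortest path:
  1. fill(C) -> (A=0 B=0 C=12)
  2. pour(C -> B) -> (A=0 B=7 C=5)
Reached target in 2 moves.

Answer: 2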